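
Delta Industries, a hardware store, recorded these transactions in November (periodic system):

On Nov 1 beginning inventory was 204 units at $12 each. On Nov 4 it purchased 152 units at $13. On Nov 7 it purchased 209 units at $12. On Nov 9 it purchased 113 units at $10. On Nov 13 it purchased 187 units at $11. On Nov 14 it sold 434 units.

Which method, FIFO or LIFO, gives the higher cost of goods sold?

FIFO

FIFO COGS: 204 @ $12 + 152 @ $13 + 78 @ $12 = $5,360
LIFO COGS: 187 @ $11 + 113 @ $10 + 134 @ $12 = $4,795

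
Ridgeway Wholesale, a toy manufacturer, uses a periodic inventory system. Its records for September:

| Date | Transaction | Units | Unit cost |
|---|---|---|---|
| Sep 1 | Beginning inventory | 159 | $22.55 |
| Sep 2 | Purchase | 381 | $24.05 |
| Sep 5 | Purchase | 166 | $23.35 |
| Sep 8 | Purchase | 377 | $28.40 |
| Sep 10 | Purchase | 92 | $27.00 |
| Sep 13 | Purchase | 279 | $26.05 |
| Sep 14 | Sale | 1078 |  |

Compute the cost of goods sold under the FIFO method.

COGS = $27,189.40

Sep 14, 1078 sold [FIFO — oldest first]: 159 @ $22.55 + 381 @ $24.05 + 166 @ $23.35 + 372 @ $28.40 = $27,189.40
Ending inventory: 5 @ $28.40 + 92 @ $27.00 + 279 @ $26.05 = $9,893.95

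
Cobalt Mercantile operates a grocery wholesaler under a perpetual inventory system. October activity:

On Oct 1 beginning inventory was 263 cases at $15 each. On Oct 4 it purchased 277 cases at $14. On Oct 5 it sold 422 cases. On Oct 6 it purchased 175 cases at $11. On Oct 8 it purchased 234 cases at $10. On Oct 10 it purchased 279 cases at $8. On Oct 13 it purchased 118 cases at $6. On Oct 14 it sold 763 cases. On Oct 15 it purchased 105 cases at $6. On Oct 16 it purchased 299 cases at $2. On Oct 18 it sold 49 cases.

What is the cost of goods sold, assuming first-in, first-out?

COGS = $14,356

Oct 5, 422 sold [FIFO — oldest first]: 263 @ $15 + 159 @ $14 = $6,171
Oct 14, 763 sold [FIFO — oldest first]: 118 @ $14 + 175 @ $11 + 234 @ $10 + 236 @ $8 = $7,805
Oct 18, 49 sold [FIFO — oldest first]: 43 @ $8 + 6 @ $6 = $380
Total COGS = $6,171 + $7,805 + $380 = $14,356
Ending inventory: 112 @ $6 + 105 @ $6 + 299 @ $2 = $1,900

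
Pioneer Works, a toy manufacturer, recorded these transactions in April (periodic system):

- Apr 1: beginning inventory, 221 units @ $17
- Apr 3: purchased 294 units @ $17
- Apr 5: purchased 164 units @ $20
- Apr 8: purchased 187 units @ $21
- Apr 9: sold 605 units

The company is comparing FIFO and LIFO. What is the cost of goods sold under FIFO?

FIFO COGS: 221 @ $17 + 294 @ $17 + 90 @ $20 = $10,555
LIFO COGS: 187 @ $21 + 164 @ $20 + 254 @ $17 = $11,525

COGS = $10,555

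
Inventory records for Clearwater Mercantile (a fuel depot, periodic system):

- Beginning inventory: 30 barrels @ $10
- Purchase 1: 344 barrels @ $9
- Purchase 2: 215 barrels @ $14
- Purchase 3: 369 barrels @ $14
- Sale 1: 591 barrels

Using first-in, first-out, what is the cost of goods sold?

Sale 1 (591) [FIFO — oldest first]: 30 @ $10 + 344 @ $9 + 215 @ $14 + 2 @ $14 = $6,434
Ending inventory: 367 @ $14 = $5,138
Check: goods available $11,572 = COGS $6,434 + ending $5,138

COGS = $6,434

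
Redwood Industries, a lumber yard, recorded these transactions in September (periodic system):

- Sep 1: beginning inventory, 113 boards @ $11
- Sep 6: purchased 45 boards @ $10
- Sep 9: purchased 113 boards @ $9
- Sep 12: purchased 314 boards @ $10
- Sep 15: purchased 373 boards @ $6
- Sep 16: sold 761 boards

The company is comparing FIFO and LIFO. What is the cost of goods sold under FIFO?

COGS = $6,906

FIFO COGS: 113 @ $11 + 45 @ $10 + 113 @ $9 + 314 @ $10 + 176 @ $6 = $6,906
LIFO COGS: 373 @ $6 + 314 @ $10 + 74 @ $9 = $6,044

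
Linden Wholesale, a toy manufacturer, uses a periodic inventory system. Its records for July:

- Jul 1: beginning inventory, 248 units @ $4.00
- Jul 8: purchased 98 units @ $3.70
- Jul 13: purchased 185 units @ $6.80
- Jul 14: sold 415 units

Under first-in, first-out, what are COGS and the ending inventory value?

Jul 14, 415 sold [FIFO — oldest first]: 248 @ $4.00 + 98 @ $3.70 + 69 @ $6.80 = $1,823.80
Ending inventory: 116 @ $6.80 = $788.80
Check: goods available $2,612.60 = COGS $1,823.80 + ending $788.80

COGS = $1,823.80; ending inventory = $788.80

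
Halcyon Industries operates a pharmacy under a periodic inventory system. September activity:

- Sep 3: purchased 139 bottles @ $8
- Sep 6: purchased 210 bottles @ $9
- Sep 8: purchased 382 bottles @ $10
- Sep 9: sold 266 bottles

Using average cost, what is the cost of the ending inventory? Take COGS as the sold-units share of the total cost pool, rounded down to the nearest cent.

Ending inventory = $4,339.58

Sep 9, sell 266: 266/731 × $6,822.00 → $2,482.42
Ending inventory (cost pool remaining) = $4,339.58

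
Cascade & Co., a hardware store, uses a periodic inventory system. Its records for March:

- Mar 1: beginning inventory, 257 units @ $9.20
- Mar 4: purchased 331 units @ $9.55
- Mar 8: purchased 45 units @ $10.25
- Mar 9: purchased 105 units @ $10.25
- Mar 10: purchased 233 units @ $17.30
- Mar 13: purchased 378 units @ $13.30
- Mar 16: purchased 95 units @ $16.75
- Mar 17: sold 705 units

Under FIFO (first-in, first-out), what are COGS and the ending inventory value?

COGS = $6,724.70; ending inventory = $10,987.80

Mar 17, 705 sold [FIFO — oldest first]: 257 @ $9.20 + 331 @ $9.55 + 45 @ $10.25 + 72 @ $10.25 = $6,724.70
Ending inventory: 33 @ $10.25 + 233 @ $17.30 + 378 @ $13.30 + 95 @ $16.75 = $10,987.80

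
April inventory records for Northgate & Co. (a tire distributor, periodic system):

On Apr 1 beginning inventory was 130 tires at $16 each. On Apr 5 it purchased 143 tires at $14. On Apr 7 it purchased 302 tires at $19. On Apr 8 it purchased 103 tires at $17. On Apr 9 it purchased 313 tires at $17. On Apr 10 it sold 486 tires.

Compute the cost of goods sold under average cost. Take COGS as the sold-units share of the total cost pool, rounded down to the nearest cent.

COGS = $8,284.06

Apr 10, sell 486: 486/991 × $16,892.00 → $8,284.06
Ending inventory (cost pool remaining) = $8,607.94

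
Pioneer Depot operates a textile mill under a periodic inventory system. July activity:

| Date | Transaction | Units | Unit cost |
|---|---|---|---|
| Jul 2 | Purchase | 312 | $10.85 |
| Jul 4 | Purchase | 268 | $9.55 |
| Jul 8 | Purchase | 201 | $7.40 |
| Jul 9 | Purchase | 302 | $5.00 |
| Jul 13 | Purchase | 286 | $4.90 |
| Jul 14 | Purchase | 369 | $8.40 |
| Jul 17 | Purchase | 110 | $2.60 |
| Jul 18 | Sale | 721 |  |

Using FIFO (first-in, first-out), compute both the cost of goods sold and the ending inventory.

Jul 18, 721 sold [FIFO — oldest first]: 312 @ $10.85 + 268 @ $9.55 + 141 @ $7.40 = $6,988.00
Ending inventory: 60 @ $7.40 + 302 @ $5.00 + 286 @ $4.90 + 369 @ $8.40 + 110 @ $2.60 = $6,741.00
Check: goods available $13,729.00 = COGS $6,988.00 + ending $6,741.00

COGS = $6,988.00; ending inventory = $6,741.00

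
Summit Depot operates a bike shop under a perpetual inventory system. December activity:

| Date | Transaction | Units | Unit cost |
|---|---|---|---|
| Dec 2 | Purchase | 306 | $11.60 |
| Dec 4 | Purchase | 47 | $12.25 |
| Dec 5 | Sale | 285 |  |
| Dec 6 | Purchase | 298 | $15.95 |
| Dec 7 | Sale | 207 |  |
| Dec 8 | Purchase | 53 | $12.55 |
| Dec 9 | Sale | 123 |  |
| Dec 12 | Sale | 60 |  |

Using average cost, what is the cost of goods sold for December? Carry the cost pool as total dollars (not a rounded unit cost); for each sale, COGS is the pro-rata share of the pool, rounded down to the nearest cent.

After Dec 2: 306 on hand, pool $3,549.60 (≈ $11.6000 each)
After Dec 4: 353 on hand, pool $4,125.35 (≈ $11.6865 each)
Dec 5, sell 285: 285/353 × $4,125.35 → $3,330.66
After Dec 6: 366 on hand, pool $5,547.79 (≈ $15.1579 each)
Dec 7, sell 207: 207/366 × $5,547.79 → $3,137.68
After Dec 8: 212 on hand, pool $3,075.26 (≈ $14.5059 each)
Dec 9, sell 123: 123/212 × $3,075.26 → $1,784.23
Dec 12, sell 60: 60/89 × $1,291.03 → $870.35
Total COGS = $3,330.66 + $3,137.68 + $1,784.23 + $870.35 = $9,122.92
Ending inventory (cost pool remaining) = $420.68

COGS = $9,122.92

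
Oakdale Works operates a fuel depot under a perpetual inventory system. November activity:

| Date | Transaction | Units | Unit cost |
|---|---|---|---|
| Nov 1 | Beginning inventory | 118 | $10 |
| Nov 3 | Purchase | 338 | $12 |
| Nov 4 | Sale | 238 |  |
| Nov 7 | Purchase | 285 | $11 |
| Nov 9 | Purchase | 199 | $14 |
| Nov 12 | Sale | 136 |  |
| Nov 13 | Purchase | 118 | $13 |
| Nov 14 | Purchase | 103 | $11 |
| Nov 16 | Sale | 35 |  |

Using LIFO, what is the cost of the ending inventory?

Nov 4, 238 sold [LIFO — newest first]: 238 @ $12 = $2,856
Nov 12, 136 sold [LIFO — newest first]: 136 @ $14 = $1,904
Nov 16, 35 sold [LIFO — newest first]: 35 @ $11 = $385
Total COGS = $2,856 + $1,904 + $385 = $5,145
Ending inventory: 118 @ $10 + 100 @ $12 + 285 @ $11 + 63 @ $14 + 118 @ $13 + 68 @ $11 = $8,679

Ending inventory = $8,679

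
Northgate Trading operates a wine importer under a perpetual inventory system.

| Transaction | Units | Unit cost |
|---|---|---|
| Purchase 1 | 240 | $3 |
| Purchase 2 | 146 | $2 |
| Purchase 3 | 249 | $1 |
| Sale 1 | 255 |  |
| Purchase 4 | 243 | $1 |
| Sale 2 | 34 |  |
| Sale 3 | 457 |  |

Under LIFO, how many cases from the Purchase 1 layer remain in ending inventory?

Sale 1 (255) [LIFO — newest first]: 249 @ $1 + 6 @ $2 = $261
Sale 2 (34) [LIFO — newest first]: 34 @ $1 = $34
Sale 3 (457) [LIFO — newest first]: 209 @ $1 + 140 @ $2 + 108 @ $3 = $813
Total COGS = $261 + $34 + $813 = $1,108
Ending inventory: 132 @ $3 = $396
Check: goods available $1,504 = COGS $1,108 + ending $396

132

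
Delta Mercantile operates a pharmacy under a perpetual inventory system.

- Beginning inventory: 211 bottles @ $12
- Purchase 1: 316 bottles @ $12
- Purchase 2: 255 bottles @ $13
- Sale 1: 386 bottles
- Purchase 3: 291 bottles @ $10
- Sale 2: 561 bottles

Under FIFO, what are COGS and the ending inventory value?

Sale 1 (386) [FIFO — oldest first]: 211 @ $12 + 175 @ $12 = $4,632
Sale 2 (561) [FIFO — oldest first]: 141 @ $12 + 255 @ $13 + 165 @ $10 = $6,657
Total COGS = $4,632 + $6,657 = $11,289
Ending inventory: 126 @ $10 = $1,260
Check: goods available $12,549 = COGS $11,289 + ending $1,260

COGS = $11,289; ending inventory = $1,260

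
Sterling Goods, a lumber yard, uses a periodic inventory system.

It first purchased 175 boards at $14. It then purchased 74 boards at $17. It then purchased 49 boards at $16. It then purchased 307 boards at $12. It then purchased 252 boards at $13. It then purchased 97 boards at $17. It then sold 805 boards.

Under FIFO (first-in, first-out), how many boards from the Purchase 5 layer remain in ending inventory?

52

Sale 1 (805) [FIFO — oldest first]: 175 @ $14 + 74 @ $17 + 49 @ $16 + 307 @ $12 + 200 @ $13 = $10,776
Ending inventory: 52 @ $13 + 97 @ $17 = $2,325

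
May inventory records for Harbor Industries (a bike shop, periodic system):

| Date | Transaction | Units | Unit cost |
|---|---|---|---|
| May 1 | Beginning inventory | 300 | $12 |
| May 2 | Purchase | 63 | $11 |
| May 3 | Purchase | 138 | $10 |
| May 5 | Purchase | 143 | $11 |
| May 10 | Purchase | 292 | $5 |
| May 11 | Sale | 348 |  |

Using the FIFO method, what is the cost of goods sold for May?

COGS = $4,128

May 11, 348 sold [FIFO — oldest first]: 300 @ $12 + 48 @ $11 = $4,128
Ending inventory: 15 @ $11 + 138 @ $10 + 143 @ $11 + 292 @ $5 = $4,578
Check: goods available $8,706 = COGS $4,128 + ending $4,578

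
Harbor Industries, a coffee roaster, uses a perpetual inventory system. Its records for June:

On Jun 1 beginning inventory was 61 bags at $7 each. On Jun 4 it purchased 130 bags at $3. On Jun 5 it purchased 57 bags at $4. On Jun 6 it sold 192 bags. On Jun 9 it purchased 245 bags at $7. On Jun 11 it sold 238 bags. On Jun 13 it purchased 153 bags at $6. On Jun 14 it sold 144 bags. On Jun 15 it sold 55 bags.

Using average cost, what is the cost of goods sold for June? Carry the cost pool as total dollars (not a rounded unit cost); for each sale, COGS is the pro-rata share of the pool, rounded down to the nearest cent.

After Jun 1: 61 on hand, pool $427.00 (≈ $7.0000 each)
After Jun 4: 191 on hand, pool $817.00 (≈ $4.2775 each)
After Jun 5: 248 on hand, pool $1,045.00 (≈ $4.2137 each)
Jun 6, sell 192: 192/248 × $1,045.00 → $809.03
After Jun 9: 301 on hand, pool $1,950.97 (≈ $6.4816 each)
Jun 11, sell 238: 238/301 × $1,950.97 → $1,542.62
After Jun 13: 216 on hand, pool $1,326.35 (≈ $6.1405 each)
Jun 14, sell 144: 144/216 × $1,326.35 → $884.23
Jun 15, sell 55: 55/72 × $442.12 → $337.73
Total COGS = $809.03 + $1,542.62 + $884.23 + $337.73 = $3,573.61
Ending inventory (cost pool remaining) = $104.39
Check: goods available $3,678.00 = COGS $3,573.61 + ending $104.39

COGS = $3,573.61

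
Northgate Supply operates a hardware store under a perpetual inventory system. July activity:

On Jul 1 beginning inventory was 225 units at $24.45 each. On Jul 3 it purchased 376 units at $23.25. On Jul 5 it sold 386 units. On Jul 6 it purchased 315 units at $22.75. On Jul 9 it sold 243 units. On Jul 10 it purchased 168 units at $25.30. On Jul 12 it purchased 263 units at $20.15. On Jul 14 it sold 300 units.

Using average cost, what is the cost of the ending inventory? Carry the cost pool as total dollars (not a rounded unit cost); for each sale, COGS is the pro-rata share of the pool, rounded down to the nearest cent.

Ending inventory = $9,425.16

After Jul 1: 225 on hand, pool $5,501.25 (≈ $24.4500 each)
After Jul 3: 601 on hand, pool $14,243.25 (≈ $23.6993 each)
Jul 5, sell 386: 386/601 × $14,243.25 → $9,147.91
After Jul 6: 530 on hand, pool $12,261.59 (≈ $23.1351 each)
Jul 9, sell 243: 243/530 × $12,261.59 → $5,621.82
After Jul 10: 455 on hand, pool $10,890.17 (≈ $23.9344 each)
After Jul 12: 718 on hand, pool $16,189.62 (≈ $22.5482 each)
Jul 14, sell 300: 300/718 × $16,189.62 → $6,764.46
Total COGS = $9,147.91 + $5,621.82 + $6,764.46 = $21,534.19
Ending inventory (cost pool remaining) = $9,425.16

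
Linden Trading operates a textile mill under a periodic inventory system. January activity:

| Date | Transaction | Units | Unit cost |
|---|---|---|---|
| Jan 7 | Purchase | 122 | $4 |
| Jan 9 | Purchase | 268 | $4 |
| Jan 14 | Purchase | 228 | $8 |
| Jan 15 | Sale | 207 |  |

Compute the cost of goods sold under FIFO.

Jan 15, 207 sold [FIFO — oldest first]: 122 @ $4 + 85 @ $4 = $828
Ending inventory: 183 @ $4 + 228 @ $8 = $2,556

COGS = $828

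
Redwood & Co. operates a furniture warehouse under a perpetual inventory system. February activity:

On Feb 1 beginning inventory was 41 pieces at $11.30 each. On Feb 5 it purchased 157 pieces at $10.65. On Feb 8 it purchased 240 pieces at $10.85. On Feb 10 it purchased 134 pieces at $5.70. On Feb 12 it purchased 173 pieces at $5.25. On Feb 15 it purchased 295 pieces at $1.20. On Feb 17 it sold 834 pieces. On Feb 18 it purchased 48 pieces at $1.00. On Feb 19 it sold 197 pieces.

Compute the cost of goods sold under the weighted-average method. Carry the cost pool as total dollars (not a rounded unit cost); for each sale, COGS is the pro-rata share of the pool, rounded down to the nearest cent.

After Feb 1: 41 on hand, pool $463.30 (≈ $11.3000 each)
After Feb 5: 198 on hand, pool $2,135.35 (≈ $10.7846 each)
After Feb 8: 438 on hand, pool $4,739.35 (≈ $10.8204 each)
After Feb 10: 572 on hand, pool $5,503.15 (≈ $9.6209 each)
After Feb 12: 745 on hand, pool $6,411.40 (≈ $8.6059 each)
After Feb 15: 1040 on hand, pool $6,765.40 (≈ $6.5052 each)
Feb 17, sell 834: 834/1040 × $6,765.40 → $5,425.33
After Feb 18: 254 on hand, pool $1,388.07 (≈ $5.4648 each)
Feb 19, sell 197: 197/254 × $1,388.07 → $1,076.57
Total COGS = $5,425.33 + $1,076.57 = $6,501.90
Ending inventory (cost pool remaining) = $311.50

COGS = $6,501.90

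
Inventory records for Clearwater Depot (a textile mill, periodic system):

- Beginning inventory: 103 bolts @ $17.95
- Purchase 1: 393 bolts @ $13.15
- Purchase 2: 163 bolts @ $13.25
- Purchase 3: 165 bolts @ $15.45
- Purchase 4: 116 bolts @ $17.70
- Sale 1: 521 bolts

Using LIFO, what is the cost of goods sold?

Sale 1 (521) [LIFO — newest first]: 116 @ $17.70 + 165 @ $15.45 + 163 @ $13.25 + 77 @ $13.15 = $7,774.75
Ending inventory: 103 @ $17.95 + 316 @ $13.15 = $6,004.25

COGS = $7,774.75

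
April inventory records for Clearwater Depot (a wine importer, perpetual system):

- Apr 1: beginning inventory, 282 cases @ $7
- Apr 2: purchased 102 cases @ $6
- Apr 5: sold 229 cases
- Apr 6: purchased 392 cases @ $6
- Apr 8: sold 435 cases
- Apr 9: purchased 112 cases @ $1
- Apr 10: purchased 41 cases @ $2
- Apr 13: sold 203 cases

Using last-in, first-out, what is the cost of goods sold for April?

COGS = $4,698

Apr 5, 229 sold [LIFO — newest first]: 102 @ $6 + 127 @ $7 = $1,501
Apr 8, 435 sold [LIFO — newest first]: 392 @ $6 + 43 @ $7 = $2,653
Apr 13, 203 sold [LIFO — newest first]: 41 @ $2 + 112 @ $1 + 50 @ $7 = $544
Total COGS = $1,501 + $2,653 + $544 = $4,698
Ending inventory: 62 @ $7 = $434
Check: goods available $5,132 = COGS $4,698 + ending $434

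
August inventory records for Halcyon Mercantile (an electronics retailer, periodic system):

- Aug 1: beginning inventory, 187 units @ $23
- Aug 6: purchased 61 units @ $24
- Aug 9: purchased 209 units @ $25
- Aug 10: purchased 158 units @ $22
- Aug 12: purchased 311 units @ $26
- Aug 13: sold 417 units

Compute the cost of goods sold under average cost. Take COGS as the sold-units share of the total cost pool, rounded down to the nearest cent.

COGS = $10,155.70

Aug 13, sell 417: 417/926 × $22,552.00 → $10,155.70
Ending inventory (cost pool remaining) = $12,396.30
Check: goods available $22,552.00 = COGS $10,155.70 + ending $12,396.30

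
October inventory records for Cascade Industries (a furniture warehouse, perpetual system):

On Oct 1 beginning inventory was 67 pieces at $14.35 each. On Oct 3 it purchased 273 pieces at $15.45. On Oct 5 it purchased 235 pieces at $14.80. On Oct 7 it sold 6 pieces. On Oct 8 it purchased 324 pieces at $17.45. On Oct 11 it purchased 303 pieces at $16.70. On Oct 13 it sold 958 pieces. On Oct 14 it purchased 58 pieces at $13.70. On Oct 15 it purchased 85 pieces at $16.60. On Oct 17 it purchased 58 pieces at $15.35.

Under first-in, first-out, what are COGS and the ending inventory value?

Oct 7, 6 sold [FIFO — oldest first]: 6 @ $14.35 = $86.10
Oct 13, 958 sold [FIFO — oldest first]: 61 @ $14.35 + 273 @ $15.45 + 235 @ $14.80 + 324 @ $17.45 + 65 @ $16.70 = $15,310.50
Total COGS = $86.10 + $15,310.50 = $15,396.60
Ending inventory: 238 @ $16.70 + 58 @ $13.70 + 85 @ $16.60 + 58 @ $15.35 = $7,070.50

COGS = $15,396.60; ending inventory = $7,070.50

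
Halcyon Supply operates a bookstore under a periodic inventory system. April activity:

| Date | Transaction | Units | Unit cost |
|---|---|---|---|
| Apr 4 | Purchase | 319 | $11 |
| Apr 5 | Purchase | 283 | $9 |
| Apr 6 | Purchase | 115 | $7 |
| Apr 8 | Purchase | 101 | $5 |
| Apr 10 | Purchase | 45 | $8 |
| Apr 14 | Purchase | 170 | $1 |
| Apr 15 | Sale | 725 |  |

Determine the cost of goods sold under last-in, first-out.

Apr 15, 725 sold [LIFO — newest first]: 170 @ $1 + 45 @ $8 + 101 @ $5 + 115 @ $7 + 283 @ $9 + 11 @ $11 = $4,508
Ending inventory: 308 @ $11 = $3,388
Check: goods available $7,896 = COGS $4,508 + ending $3,388

COGS = $4,508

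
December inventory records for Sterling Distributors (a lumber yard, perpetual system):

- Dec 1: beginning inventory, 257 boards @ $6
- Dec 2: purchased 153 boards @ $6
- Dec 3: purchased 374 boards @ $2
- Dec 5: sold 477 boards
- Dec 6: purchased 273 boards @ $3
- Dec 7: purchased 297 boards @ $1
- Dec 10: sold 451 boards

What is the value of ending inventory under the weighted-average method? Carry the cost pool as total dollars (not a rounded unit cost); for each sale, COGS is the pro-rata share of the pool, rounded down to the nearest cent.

After Dec 1: 257 on hand, pool $1,542.00 (≈ $6.0000 each)
After Dec 2: 410 on hand, pool $2,460.00 (≈ $6.0000 each)
After Dec 3: 784 on hand, pool $3,208.00 (≈ $4.0918 each)
Dec 5, sell 477: 477/784 × $3,208.00 → $1,951.80
After Dec 6: 580 on hand, pool $2,075.20 (≈ $3.5779 each)
After Dec 7: 877 on hand, pool $2,372.20 (≈ $2.7049 each)
Dec 10, sell 451: 451/877 × $2,372.20 → $1,219.91
Total COGS = $1,951.80 + $1,219.91 = $3,171.71
Ending inventory (cost pool remaining) = $1,152.29
Check: goods available $4,324.00 = COGS $3,171.71 + ending $1,152.29

Ending inventory = $1,152.29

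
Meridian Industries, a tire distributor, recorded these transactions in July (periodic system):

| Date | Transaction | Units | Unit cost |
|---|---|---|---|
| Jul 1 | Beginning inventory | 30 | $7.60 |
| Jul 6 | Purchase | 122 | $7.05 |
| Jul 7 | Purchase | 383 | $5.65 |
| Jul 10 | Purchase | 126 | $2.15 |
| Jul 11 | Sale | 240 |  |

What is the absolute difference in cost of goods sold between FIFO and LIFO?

$670.30

FIFO COGS: 30 @ $7.60 + 122 @ $7.05 + 88 @ $5.65 = $1,585.30
LIFO COGS: 126 @ $2.15 + 114 @ $5.65 = $915.00
Difference = |$1,585.30 − $915.00| = $670.30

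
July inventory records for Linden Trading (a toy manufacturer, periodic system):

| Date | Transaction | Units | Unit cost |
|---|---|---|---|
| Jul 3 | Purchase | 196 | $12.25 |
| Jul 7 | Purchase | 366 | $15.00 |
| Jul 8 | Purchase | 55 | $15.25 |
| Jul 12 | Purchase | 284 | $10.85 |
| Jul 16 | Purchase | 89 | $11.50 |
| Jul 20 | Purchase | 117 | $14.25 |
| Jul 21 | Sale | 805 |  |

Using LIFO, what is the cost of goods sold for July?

COGS = $10,510.90

Jul 21, 805 sold [LIFO — newest first]: 117 @ $14.25 + 89 @ $11.50 + 284 @ $10.85 + 55 @ $15.25 + 260 @ $15.00 = $10,510.90
Ending inventory: 196 @ $12.25 + 106 @ $15.00 = $3,991.00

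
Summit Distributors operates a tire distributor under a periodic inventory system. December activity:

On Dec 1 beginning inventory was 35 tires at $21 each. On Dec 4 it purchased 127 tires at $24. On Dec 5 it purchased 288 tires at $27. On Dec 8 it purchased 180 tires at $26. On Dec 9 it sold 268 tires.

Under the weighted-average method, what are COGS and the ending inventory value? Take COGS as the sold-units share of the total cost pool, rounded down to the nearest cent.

COGS = $6,908.01; ending inventory = $9,330.99

Dec 9, sell 268: 268/630 × $16,239.00 → $6,908.01
Ending inventory (cost pool remaining) = $9,330.99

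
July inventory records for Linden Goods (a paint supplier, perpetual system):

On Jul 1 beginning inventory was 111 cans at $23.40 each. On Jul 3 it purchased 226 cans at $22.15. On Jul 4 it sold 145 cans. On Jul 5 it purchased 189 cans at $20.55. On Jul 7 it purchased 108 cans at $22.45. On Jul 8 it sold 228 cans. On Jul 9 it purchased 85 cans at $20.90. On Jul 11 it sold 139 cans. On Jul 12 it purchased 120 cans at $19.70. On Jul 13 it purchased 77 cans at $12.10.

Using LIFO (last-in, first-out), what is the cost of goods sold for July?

Jul 4, 145 sold [LIFO — newest first]: 145 @ $22.15 = $3,211.75
Jul 8, 228 sold [LIFO — newest first]: 108 @ $22.45 + 120 @ $20.55 = $4,890.60
Jul 11, 139 sold [LIFO — newest first]: 85 @ $20.90 + 54 @ $20.55 = $2,886.20
Total COGS = $3,211.75 + $4,890.60 + $2,886.20 = $10,988.55
Ending inventory: 111 @ $23.40 + 81 @ $22.15 + 15 @ $20.55 + 120 @ $19.70 + 77 @ $12.10 = $7,995.50

COGS = $10,988.55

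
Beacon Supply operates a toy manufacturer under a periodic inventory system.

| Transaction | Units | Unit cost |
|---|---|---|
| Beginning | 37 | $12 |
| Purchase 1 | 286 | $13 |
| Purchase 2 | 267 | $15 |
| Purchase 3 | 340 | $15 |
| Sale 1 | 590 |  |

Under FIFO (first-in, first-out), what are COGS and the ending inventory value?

COGS = $8,167; ending inventory = $5,100

Sale 1 (590) [FIFO — oldest first]: 37 @ $12 + 286 @ $13 + 267 @ $15 = $8,167
Ending inventory: 340 @ $15 = $5,100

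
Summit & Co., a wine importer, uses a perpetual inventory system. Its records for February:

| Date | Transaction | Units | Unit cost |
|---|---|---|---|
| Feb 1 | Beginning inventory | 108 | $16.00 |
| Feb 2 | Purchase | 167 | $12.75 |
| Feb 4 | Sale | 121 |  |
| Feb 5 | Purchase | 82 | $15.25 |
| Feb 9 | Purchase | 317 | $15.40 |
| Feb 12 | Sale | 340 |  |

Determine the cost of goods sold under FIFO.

Feb 4, 121 sold [FIFO — oldest first]: 108 @ $16.00 + 13 @ $12.75 = $1,893.75
Feb 12, 340 sold [FIFO — oldest first]: 154 @ $12.75 + 82 @ $15.25 + 104 @ $15.40 = $4,815.60
Total COGS = $1,893.75 + $4,815.60 = $6,709.35
Ending inventory: 213 @ $15.40 = $3,280.20
Check: goods available $9,989.55 = COGS $6,709.35 + ending $3,280.20

COGS = $6,709.35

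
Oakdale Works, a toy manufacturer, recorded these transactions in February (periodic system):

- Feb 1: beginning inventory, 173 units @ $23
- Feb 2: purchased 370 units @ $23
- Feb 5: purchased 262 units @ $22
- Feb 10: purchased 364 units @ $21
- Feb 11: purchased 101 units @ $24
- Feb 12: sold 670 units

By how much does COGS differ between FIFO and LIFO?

FIFO COGS: 173 @ $23 + 370 @ $23 + 127 @ $22 = $15,283
LIFO COGS: 101 @ $24 + 364 @ $21 + 205 @ $22 = $14,578
Difference = |$15,283 − $14,578| = $705

$705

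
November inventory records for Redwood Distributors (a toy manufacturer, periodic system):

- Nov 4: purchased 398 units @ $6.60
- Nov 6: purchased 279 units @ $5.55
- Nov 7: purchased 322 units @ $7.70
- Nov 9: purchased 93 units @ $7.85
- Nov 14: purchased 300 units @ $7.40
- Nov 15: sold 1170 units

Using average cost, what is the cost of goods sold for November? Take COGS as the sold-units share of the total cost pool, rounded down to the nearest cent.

COGS = $8,072.91

Nov 15, sell 1170: 1170/1392 × $9,604.70 → $8,072.91
Ending inventory (cost pool remaining) = $1,531.79
Check: goods available $9,604.70 = COGS $8,072.91 + ending $1,531.79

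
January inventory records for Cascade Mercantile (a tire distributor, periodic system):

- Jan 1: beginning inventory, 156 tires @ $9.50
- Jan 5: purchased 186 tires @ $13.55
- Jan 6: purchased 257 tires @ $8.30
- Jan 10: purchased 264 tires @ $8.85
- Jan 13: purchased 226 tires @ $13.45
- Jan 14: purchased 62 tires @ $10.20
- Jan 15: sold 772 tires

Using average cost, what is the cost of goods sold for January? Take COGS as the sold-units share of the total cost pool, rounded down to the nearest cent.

Jan 15, sell 772: 772/1151 × $12,143.90 → $8,145.17
Ending inventory (cost pool remaining) = $3,998.73

COGS = $8,145.17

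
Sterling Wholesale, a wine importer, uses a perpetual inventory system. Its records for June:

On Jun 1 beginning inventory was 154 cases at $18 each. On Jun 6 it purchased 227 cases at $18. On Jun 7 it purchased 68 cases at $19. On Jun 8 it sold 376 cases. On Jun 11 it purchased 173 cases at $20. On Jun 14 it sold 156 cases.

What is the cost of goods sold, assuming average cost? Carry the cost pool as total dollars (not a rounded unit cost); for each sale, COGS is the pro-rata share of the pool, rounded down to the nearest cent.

COGS = $9,859.36

After Jun 1: 154 on hand, pool $2,772.00 (≈ $18.0000 each)
After Jun 6: 381 on hand, pool $6,858.00 (≈ $18.0000 each)
After Jun 7: 449 on hand, pool $8,150.00 (≈ $18.1514 each)
Jun 8, sell 376: 376/449 × $8,150.00 → $6,824.94
After Jun 11: 246 on hand, pool $4,785.06 (≈ $19.4515 each)
Jun 14, sell 156: 156/246 × $4,785.06 → $3,034.42
Total COGS = $6,824.94 + $3,034.42 = $9,859.36
Ending inventory (cost pool remaining) = $1,750.64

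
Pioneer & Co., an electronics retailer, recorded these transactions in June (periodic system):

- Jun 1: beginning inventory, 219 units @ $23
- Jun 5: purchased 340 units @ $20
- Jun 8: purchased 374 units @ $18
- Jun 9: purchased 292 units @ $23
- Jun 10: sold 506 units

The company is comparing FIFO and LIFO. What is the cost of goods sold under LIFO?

FIFO COGS: 219 @ $23 + 287 @ $20 = $10,777
LIFO COGS: 292 @ $23 + 214 @ $18 = $10,568

COGS = $10,568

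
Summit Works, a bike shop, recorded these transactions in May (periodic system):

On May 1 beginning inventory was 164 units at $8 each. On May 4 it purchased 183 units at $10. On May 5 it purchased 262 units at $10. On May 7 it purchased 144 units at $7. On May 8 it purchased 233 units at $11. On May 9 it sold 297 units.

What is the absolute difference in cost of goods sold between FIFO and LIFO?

$369

FIFO COGS: 164 @ $8 + 133 @ $10 = $2,642
LIFO COGS: 233 @ $11 + 64 @ $7 = $3,011
Difference = |$2,642 − $3,011| = $369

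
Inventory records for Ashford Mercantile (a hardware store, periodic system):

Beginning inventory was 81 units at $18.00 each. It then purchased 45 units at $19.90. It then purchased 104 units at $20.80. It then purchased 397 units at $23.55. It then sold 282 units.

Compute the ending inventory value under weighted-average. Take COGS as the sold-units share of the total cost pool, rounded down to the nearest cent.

Sale 1, sell 282: 282/627 × $13,866.05 → $6,236.40
Ending inventory (cost pool remaining) = $7,629.65
Check: goods available $13,866.05 = COGS $6,236.40 + ending $7,629.65

Ending inventory = $7,629.65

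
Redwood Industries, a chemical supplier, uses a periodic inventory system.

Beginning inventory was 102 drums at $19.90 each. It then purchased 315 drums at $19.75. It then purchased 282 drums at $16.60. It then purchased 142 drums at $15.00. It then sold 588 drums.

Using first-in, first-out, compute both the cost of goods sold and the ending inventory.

COGS = $11,089.65; ending inventory = $3,972.60

Sale 1 (588) [FIFO — oldest first]: 102 @ $19.90 + 315 @ $19.75 + 171 @ $16.60 = $11,089.65
Ending inventory: 111 @ $16.60 + 142 @ $15.00 = $3,972.60
Check: goods available $15,062.25 = COGS $11,089.65 + ending $3,972.60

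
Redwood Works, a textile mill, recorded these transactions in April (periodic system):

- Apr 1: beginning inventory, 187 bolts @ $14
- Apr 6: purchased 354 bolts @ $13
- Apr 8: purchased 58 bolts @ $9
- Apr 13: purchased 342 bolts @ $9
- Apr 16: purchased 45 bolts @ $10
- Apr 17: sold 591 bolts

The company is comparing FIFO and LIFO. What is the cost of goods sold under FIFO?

FIFO COGS: 187 @ $14 + 354 @ $13 + 50 @ $9 = $7,670
LIFO COGS: 45 @ $10 + 342 @ $9 + 58 @ $9 + 146 @ $13 = $5,948

COGS = $7,670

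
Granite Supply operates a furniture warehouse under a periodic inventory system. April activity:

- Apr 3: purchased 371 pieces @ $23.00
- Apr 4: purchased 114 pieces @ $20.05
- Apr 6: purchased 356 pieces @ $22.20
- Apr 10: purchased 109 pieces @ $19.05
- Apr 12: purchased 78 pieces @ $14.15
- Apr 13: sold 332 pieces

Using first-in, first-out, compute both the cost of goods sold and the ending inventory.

COGS = $7,636.00; ending inventory = $14,266.05

Apr 13, 332 sold [FIFO — oldest first]: 332 @ $23.00 = $7,636.00
Ending inventory: 39 @ $23.00 + 114 @ $20.05 + 356 @ $22.20 + 109 @ $19.05 + 78 @ $14.15 = $14,266.05
Check: goods available $21,902.05 = COGS $7,636.00 + ending $14,266.05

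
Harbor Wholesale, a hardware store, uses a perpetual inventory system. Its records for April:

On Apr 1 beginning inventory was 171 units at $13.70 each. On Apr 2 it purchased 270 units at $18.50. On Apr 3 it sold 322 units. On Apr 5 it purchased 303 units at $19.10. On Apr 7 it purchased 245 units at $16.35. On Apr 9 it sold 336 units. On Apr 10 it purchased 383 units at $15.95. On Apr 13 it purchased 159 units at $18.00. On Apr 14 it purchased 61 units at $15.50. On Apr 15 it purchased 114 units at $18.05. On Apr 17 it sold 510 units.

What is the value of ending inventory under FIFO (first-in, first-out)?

Ending inventory = $9,119.00

Apr 3, 322 sold [FIFO — oldest first]: 171 @ $13.70 + 151 @ $18.50 = $5,136.20
Apr 9, 336 sold [FIFO — oldest first]: 119 @ $18.50 + 217 @ $19.10 = $6,346.20
Apr 17, 510 sold [FIFO — oldest first]: 86 @ $19.10 + 245 @ $16.35 + 179 @ $15.95 = $8,503.40
Total COGS = $5,136.20 + $6,346.20 + $8,503.40 = $19,985.80
Ending inventory: 204 @ $15.95 + 159 @ $18.00 + 61 @ $15.50 + 114 @ $18.05 = $9,119.00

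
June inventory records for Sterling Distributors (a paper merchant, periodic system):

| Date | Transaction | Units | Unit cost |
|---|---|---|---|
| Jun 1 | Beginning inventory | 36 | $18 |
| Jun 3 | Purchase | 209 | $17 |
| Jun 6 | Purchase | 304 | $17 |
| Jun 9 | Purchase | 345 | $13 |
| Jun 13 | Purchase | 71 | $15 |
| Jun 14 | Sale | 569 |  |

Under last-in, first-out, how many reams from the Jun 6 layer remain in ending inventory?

Jun 14, 569 sold [LIFO — newest first]: 71 @ $15 + 345 @ $13 + 153 @ $17 = $8,151
Ending inventory: 36 @ $18 + 209 @ $17 + 151 @ $17 = $6,768
Check: goods available $14,919 = COGS $8,151 + ending $6,768

151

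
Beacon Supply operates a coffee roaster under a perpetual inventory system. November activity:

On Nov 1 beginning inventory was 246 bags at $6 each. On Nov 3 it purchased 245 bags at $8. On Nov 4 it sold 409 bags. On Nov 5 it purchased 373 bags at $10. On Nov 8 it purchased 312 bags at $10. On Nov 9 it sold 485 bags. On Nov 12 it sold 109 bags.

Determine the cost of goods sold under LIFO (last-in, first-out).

Nov 4, 409 sold [LIFO — newest first]: 245 @ $8 + 164 @ $6 = $2,944
Nov 9, 485 sold [LIFO — newest first]: 312 @ $10 + 173 @ $10 = $4,850
Nov 12, 109 sold [LIFO — newest first]: 109 @ $10 = $1,090
Total COGS = $2,944 + $4,850 + $1,090 = $8,884
Ending inventory: 82 @ $6 + 91 @ $10 = $1,402

COGS = $8,884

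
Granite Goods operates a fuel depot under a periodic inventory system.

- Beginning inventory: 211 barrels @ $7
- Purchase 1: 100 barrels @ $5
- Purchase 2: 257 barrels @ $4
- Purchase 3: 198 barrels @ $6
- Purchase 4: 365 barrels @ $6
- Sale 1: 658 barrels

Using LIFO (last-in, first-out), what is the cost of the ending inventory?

Sale 1 (658) [LIFO — newest first]: 365 @ $6 + 198 @ $6 + 95 @ $4 = $3,758
Ending inventory: 211 @ $7 + 100 @ $5 + 162 @ $4 = $2,625

Ending inventory = $2,625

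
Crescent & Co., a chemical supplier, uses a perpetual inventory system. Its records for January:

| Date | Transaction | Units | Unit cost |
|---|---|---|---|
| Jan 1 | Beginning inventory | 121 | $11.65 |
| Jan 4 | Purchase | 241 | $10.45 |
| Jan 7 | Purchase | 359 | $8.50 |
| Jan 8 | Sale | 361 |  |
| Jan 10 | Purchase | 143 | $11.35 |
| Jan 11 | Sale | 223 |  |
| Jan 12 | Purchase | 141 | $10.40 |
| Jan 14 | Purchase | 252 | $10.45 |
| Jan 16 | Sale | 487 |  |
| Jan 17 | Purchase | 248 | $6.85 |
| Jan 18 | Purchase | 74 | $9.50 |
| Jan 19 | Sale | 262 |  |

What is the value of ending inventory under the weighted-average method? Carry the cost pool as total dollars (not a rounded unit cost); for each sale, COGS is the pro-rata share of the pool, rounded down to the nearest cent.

Ending inventory = $2,092.33

After Jan 1: 121 on hand, pool $1,409.65 (≈ $11.6500 each)
After Jan 4: 362 on hand, pool $3,928.10 (≈ $10.8511 each)
After Jan 7: 721 on hand, pool $6,979.60 (≈ $9.6804 each)
Jan 8, sell 361: 361/721 × $6,979.60 → $3,494.64
After Jan 10: 503 on hand, pool $5,108.01 (≈ $10.1551 each)
Jan 11, sell 223: 223/503 × $5,108.01 → $2,264.58
After Jan 12: 421 on hand, pool $4,309.83 (≈ $10.2371 each)
After Jan 14: 673 on hand, pool $6,943.23 (≈ $10.3168 each)
Jan 16, sell 487: 487/673 × $6,943.23 → $5,024.29
After Jan 17: 434 on hand, pool $3,617.74 (≈ $8.3358 each)
After Jan 18: 508 on hand, pool $4,320.74 (≈ $8.5054 each)
Jan 19, sell 262: 262/508 × $4,320.74 → $2,228.41
Total COGS = $3,494.64 + $2,264.58 + $5,024.29 + $2,228.41 = $13,011.92
Ending inventory (cost pool remaining) = $2,092.33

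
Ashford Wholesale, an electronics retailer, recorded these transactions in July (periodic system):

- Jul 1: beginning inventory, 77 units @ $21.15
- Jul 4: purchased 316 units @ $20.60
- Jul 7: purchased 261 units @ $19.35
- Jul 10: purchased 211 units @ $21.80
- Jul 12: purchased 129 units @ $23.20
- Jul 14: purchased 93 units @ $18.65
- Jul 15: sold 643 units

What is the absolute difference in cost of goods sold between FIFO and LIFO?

FIFO COGS: 77 @ $21.15 + 316 @ $20.60 + 250 @ $19.35 = $12,975.65
LIFO COGS: 93 @ $18.65 + 129 @ $23.20 + 211 @ $21.80 + 210 @ $19.35 = $13,390.55
Difference = |$12,975.65 − $13,390.55| = $414.90

$414.90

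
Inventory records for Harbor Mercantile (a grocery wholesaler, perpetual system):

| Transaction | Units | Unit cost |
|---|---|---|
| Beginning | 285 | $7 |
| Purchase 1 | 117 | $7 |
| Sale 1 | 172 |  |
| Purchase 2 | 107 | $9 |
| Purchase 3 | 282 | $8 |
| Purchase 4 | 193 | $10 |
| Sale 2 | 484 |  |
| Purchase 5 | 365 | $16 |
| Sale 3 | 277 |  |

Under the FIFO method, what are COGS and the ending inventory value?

COGS = $7,453; ending inventory = $6,350

Sale 1 (172) [FIFO — oldest first]: 172 @ $7 = $1,204
Sale 2 (484) [FIFO — oldest first]: 113 @ $7 + 117 @ $7 + 107 @ $9 + 147 @ $8 = $3,749
Sale 3 (277) [FIFO — oldest first]: 135 @ $8 + 142 @ $10 = $2,500
Total COGS = $1,204 + $3,749 + $2,500 = $7,453
Ending inventory: 51 @ $10 + 365 @ $16 = $6,350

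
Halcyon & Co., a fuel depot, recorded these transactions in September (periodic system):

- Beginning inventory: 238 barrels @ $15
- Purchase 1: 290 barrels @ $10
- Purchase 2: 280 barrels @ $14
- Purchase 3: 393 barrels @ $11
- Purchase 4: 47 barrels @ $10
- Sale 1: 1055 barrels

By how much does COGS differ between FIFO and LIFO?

$819

FIFO COGS: 238 @ $15 + 290 @ $10 + 280 @ $14 + 247 @ $11 = $13,107
LIFO COGS: 47 @ $10 + 393 @ $11 + 280 @ $14 + 290 @ $10 + 45 @ $15 = $12,288
Difference = |$13,107 − $12,288| = $819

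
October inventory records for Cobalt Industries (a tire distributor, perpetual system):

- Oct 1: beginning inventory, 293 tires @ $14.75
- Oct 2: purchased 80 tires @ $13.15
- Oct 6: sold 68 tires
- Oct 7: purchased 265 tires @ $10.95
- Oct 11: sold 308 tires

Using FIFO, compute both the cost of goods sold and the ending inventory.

COGS = $5,406.60; ending inventory = $2,868.90

Oct 6, 68 sold [FIFO — oldest first]: 68 @ $14.75 = $1,003.00
Oct 11, 308 sold [FIFO — oldest first]: 225 @ $14.75 + 80 @ $13.15 + 3 @ $10.95 = $4,403.60
Total COGS = $1,003.00 + $4,403.60 = $5,406.60
Ending inventory: 262 @ $10.95 = $2,868.90
Check: goods available $8,275.50 = COGS $5,406.60 + ending $2,868.90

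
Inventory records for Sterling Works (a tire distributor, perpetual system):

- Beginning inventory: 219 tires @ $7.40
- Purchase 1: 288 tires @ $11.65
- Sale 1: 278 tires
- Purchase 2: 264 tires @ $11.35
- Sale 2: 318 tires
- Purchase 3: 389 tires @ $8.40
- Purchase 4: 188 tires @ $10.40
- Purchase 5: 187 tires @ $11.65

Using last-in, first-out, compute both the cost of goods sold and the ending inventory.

Sale 1 (278) [LIFO — newest first]: 278 @ $11.65 = $3,238.70
Sale 2 (318) [LIFO — newest first]: 264 @ $11.35 + 10 @ $11.65 + 44 @ $7.40 = $3,438.50
Total COGS = $3,238.70 + $3,438.50 = $6,677.20
Ending inventory: 175 @ $7.40 + 389 @ $8.40 + 188 @ $10.40 + 187 @ $11.65 = $8,696.35

COGS = $6,677.20; ending inventory = $8,696.35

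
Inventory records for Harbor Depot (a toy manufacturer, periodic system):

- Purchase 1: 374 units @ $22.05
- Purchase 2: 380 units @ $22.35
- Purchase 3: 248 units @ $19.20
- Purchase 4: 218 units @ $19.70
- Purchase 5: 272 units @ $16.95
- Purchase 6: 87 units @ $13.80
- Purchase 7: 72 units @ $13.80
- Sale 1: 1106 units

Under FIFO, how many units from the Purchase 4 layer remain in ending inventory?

114

Sale 1 (1106) [FIFO — oldest first]: 374 @ $22.05 + 380 @ $22.35 + 248 @ $19.20 + 104 @ $19.70 = $23,550.10
Ending inventory: 114 @ $19.70 + 272 @ $16.95 + 87 @ $13.80 + 72 @ $13.80 = $9,050.40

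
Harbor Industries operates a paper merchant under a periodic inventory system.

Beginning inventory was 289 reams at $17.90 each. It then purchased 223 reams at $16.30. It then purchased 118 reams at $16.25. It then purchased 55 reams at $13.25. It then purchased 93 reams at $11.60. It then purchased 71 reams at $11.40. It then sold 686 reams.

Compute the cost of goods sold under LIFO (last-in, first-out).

Sale 1 (686) [LIFO — newest first]: 71 @ $11.40 + 93 @ $11.60 + 55 @ $13.25 + 118 @ $16.25 + 223 @ $16.30 + 126 @ $17.90 = $10,424.75
Ending inventory: 163 @ $17.90 = $2,917.70

COGS = $10,424.75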